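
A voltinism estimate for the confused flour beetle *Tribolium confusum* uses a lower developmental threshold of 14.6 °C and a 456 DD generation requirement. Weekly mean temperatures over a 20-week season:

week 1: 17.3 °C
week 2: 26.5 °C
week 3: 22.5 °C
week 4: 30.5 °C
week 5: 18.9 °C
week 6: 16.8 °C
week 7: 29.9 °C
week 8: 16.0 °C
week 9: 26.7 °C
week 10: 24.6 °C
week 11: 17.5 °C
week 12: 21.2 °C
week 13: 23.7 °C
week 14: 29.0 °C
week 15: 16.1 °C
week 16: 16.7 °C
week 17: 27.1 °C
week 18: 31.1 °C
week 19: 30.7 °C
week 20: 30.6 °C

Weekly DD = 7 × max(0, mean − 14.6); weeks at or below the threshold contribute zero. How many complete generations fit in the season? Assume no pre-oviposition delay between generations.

2 generations

Weekly DD (7 × max(0, T̄ − 14.6)): 18.9, 83.3, 55.3, 111.3, 30.1, 15.4, 107.1, 9.8, 84.7, 70.0, 20.3, 46.2, 63.7, 100.8, 10.5, 14.7, 87.5, 115.5, 112.7, 112.0.
Season total = 1269.8 DD.
Complete generations = ⌊1269.8 / 456⌋ = 2.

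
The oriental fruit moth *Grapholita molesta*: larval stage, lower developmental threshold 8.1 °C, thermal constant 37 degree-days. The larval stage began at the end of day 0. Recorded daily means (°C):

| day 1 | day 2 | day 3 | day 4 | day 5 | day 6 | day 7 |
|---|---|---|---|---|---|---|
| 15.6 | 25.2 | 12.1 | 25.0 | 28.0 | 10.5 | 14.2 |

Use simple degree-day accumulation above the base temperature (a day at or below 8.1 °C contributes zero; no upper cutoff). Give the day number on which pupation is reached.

Daily DD above 8.1 °C: 7.5, 17.1, 4.0, 16.9, 19.9, 2.4, 6.1.
Cumulative: 7.5, 24.6, 28.6, 45.5, 65.4, 67.8, 73.9.
The total first reaches 37 DD on day 4.

day 4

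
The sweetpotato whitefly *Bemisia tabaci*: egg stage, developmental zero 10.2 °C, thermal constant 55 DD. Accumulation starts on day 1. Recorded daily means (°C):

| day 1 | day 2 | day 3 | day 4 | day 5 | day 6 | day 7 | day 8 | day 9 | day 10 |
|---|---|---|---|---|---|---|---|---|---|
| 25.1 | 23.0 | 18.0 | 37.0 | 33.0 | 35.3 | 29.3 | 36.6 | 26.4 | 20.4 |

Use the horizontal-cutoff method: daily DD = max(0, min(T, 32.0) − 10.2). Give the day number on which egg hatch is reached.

Daily DD above 10.2 °C (capped at 21.8): 14.9, 12.8, 7.8, 21.8, 21.8, 21.8, 19.1, 21.8, 16.2, 10.2.
Cumulative: 14.9, 27.7, 35.5, 57.3, 79.1, 100.9, 120.0, 141.8, 158.0, 168.2.
The total first reaches 55 DD on day 4.

day 4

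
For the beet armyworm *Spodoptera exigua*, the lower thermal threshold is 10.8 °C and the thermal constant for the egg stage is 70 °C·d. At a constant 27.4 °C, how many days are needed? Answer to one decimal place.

4.2 days

Daily accumulation = 27.4 − 10.8 = 16.6 DD/day.
Duration = 70 / 16.6 = 4.217 ≈ 4.2 days.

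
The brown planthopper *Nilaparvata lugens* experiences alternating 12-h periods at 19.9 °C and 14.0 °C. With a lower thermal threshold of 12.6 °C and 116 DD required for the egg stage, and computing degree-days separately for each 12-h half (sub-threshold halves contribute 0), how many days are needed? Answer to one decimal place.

26.7 days

Day half: max(0, 19.9 − 12.6) × 0.5 = 7.3 × 0.5 = 3.65 DD.
Night half: max(0, 14.0 − 12.6) × 0.5 = 1.4 × 0.5 = 0.70 DD.
Per 24 h: 4.35 DD/day.
Duration = 116 / 4.35 = 26.667 ≈ 26.7 days.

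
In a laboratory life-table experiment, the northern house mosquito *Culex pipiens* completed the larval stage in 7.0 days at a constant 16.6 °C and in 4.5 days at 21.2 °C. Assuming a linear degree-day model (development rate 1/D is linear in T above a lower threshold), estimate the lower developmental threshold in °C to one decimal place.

Linear rate model ⇒ the product D·(T − T_b) is constant across temperatures.
7.0·(16.6 − T_b) = 4.5·(21.2 − T_b)
T_b = (7.0·16.6 − 4.5·21.2) / (7.0 − 4.5) = 20.80 / 2.5 = 8.320 °C ≈ 8.3 °C.

8.3 °C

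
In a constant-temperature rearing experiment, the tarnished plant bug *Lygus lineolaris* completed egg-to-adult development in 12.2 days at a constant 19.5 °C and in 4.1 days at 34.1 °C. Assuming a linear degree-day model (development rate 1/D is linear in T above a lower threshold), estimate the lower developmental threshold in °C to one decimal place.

Under the model K = D·(T − T_b), so D₁·(T₁ − T_b) = D₂·(T₂ − T_b).
12.2·(19.5 − T_b) = 4.1·(34.1 − T_b)
T_b = (12.2·19.5 − 4.1·34.1) / (12.2 − 4.1) = 98.09 / 8.1 = 12.110 °C ≈ 12.1 °C.

12.1 °C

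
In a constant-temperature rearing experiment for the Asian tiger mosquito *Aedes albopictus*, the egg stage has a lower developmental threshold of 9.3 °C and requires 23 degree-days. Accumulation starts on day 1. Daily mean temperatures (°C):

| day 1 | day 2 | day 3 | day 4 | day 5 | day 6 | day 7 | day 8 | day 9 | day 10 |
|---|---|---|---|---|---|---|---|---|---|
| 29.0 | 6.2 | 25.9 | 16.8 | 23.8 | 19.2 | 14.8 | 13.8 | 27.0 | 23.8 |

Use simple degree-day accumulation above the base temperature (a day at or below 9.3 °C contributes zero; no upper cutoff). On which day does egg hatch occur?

Daily DD above 9.3 °C: 19.7, 0.0, 16.6, 7.5, 14.5, 9.9, 5.5, 4.5, 17.7, 14.5.
Cumulative: 19.7, 19.7, 36.3, 43.8, 58.3, 68.2, 73.7, 78.2, 95.9, 110.4.
The total first reaches 23 DD on day 3.

day 3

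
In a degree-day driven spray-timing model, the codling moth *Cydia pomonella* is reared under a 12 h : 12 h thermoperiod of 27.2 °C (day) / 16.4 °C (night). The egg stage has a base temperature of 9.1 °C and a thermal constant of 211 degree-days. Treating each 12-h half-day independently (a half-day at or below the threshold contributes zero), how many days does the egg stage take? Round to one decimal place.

16.6 days

Day half: max(0, 27.2 − 9.1) × 0.5 = 18.1 × 0.5 = 9.05 DD.
Night half: max(0, 16.4 − 9.1) × 0.5 = 7.3 × 0.5 = 3.65 DD.
Per 24 h: 12.70 DD/day.
Duration = 211 / 12.70 = 16.614 ≈ 16.6 days.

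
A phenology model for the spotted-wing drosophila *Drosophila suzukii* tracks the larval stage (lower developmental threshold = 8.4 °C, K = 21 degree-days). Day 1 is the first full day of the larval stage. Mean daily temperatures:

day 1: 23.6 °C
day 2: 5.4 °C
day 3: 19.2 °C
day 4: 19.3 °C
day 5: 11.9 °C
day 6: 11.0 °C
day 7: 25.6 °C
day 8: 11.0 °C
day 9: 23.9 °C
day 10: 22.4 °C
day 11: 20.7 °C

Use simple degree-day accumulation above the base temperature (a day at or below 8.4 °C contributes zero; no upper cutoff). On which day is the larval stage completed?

Daily DD above 8.4 °C: 15.2, 0.0, 10.8, 10.9, 3.5, 2.6, 17.2, 2.6, 15.5, 14.0, 12.3.
Cumulative: 15.2, 15.2, 26.0, 36.9, 40.4, 43.0, 60.2, 62.8, 78.3, 92.3, 104.6.
The total first reaches 21 DD on day 3.

day 3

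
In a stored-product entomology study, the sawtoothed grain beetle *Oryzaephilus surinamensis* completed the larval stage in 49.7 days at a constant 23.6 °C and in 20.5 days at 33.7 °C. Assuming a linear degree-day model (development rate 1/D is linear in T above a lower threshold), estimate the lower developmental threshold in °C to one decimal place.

16.5 °C

Linear rate model ⇒ the product D·(T − T_b) is constant across temperatures.
49.7·(23.6 − T_b) = 20.5·(33.7 − T_b)
T_b = (49.7·23.6 − 20.5·33.7) / (49.7 − 20.5) = 482.07 / 29.2 = 16.509 °C ≈ 16.5 °C.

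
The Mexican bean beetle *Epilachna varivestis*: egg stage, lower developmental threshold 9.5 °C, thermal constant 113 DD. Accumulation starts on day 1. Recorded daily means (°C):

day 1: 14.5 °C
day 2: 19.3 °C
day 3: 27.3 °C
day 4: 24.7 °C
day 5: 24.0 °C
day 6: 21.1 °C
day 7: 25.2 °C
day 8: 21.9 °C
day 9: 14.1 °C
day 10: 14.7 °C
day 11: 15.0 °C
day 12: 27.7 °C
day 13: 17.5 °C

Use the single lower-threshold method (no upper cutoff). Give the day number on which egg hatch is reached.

Daily DD above 9.5 °C: 5.0, 9.8, 17.8, 15.2, 14.5, 11.6, 15.7, 12.4, 4.6, 5.2, 5.5, 18.2, 8.0.
Cumulative: 5.0, 14.8, 32.6, 47.8, 62.3, 73.9, 89.6, 102.0, 106.6, 111.8, 117.3, 135.5, 143.5.
The total first reaches 113 DD on day 11.

day 11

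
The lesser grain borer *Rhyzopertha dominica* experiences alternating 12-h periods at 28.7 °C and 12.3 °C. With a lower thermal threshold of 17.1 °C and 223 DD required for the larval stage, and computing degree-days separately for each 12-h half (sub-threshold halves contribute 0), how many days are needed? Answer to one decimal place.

38.4 days

Day half: max(0, 28.7 − 17.1) × 0.5 = 11.6 × 0.5 = 5.80 DD.
Night half: max(0, 12.3 − 17.1) × 0.5 = 0.0 × 0.5 = 0.00 DD.
Per 24 h: 5.80 DD/day.
Duration = 223 / 5.80 = 38.448 ≈ 38.4 days.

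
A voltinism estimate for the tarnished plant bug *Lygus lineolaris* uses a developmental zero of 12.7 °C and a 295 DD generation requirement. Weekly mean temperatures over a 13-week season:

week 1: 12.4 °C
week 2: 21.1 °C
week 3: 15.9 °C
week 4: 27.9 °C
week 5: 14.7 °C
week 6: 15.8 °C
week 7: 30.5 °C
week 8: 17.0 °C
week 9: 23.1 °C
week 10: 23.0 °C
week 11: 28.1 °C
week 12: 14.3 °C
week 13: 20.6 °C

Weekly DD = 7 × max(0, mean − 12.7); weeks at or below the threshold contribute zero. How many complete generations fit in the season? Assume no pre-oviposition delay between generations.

Weekly DD (7 × max(0, T̄ − 12.7)): 0.0, 58.8, 22.4, 106.4, 14.0, 21.7, 124.6, 30.1, 72.8, 72.1, 107.8, 11.2, 55.3.
Season total = 697.2 DD.
Complete generations = ⌊697.2 / 295⌋ = 2.

2 generations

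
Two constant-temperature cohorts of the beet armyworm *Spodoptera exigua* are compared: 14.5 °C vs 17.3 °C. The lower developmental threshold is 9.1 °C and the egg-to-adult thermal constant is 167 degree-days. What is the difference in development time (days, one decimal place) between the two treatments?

At 14.5 °C: 167 / (14.5 − 9.1) = 167 / 5.4 = 30.926 d.
At 17.3 °C: 167 / (17.3 − 9.1) = 167 / 8.2 = 20.366 d.
Difference = |30.926 − 20.366| = 10.560 ≈ 10.6 days.

10.6 days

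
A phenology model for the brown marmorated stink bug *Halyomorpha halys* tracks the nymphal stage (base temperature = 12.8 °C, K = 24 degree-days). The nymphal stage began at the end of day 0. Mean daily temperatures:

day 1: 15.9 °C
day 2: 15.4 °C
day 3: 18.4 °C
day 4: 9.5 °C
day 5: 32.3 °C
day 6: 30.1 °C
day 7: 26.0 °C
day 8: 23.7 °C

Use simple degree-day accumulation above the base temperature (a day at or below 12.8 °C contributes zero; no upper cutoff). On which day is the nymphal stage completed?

day 5

Daily DD above 12.8 °C: 3.1, 2.6, 5.6, 0.0, 19.5, 17.3, 13.2, 10.9.
Cumulative: 3.1, 5.7, 11.3, 11.3, 30.8, 48.1, 61.3, 72.2.
The total first reaches 24 DD on day 5.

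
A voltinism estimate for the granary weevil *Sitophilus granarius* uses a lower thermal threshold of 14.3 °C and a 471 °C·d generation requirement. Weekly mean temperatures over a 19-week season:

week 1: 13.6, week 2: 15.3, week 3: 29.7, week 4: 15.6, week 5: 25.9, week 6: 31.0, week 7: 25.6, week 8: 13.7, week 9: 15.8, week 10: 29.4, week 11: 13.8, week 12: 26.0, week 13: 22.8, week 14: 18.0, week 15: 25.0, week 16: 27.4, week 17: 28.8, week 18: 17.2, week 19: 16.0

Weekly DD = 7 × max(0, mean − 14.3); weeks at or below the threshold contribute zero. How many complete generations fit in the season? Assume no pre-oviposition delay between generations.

Weekly DD (7 × max(0, T̄ − 14.3)): 0.0, 7.0, 107.8, 9.1, 81.2, 116.9, 79.1, 0.0, 10.5, 105.7, 0.0, 81.9, 59.5, 25.9, 74.9, 91.7, 101.5, 20.3, 11.9.
Season total = 984.9 DD.
Complete generations = ⌊984.9 / 471⌋ = 2.

2 generations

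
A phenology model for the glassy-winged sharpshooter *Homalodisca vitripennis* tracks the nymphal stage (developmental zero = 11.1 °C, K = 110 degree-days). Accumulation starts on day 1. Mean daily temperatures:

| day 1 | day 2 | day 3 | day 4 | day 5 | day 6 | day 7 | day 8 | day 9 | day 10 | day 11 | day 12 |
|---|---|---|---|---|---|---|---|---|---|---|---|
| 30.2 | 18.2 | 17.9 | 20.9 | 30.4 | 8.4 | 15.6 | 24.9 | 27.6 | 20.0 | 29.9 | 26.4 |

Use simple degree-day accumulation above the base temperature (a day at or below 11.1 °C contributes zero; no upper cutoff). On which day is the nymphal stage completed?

Daily DD above 11.1 °C: 19.1, 7.1, 6.8, 9.8, 19.3, 0.0, 4.5, 13.8, 16.5, 8.9, 18.8, 15.3.
Cumulative: 19.1, 26.2, 33.0, 42.8, 62.1, 62.1, 66.6, 80.4, 96.9, 105.8, 124.6, 139.9.
The total first reaches 110 DD on day 11.

day 11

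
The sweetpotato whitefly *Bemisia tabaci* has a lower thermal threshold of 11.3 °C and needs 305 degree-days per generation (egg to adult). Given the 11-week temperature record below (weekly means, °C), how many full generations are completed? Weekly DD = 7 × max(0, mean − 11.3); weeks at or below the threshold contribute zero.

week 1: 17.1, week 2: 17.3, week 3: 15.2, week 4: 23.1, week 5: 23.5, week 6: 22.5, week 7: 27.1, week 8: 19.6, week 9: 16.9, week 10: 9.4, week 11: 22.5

2 generations

Weekly DD (7 × max(0, T̄ − 11.3)): 40.6, 42.0, 27.3, 82.6, 85.4, 78.4, 110.6, 58.1, 39.2, 0.0, 78.4.
Season total = 642.6 DD.
Complete generations = ⌊642.6 / 305⌋ = 2.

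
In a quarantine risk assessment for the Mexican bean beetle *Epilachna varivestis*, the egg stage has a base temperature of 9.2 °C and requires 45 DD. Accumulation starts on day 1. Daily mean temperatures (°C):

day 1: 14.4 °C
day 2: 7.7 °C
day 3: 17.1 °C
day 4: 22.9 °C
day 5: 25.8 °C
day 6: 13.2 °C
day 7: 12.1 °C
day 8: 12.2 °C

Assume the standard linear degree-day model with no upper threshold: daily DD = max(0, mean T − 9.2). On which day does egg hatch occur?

day 6

Daily DD above 9.2 °C: 5.2, 0.0, 7.9, 13.7, 16.6, 4.0, 2.9, 3.0.
Cumulative: 5.2, 5.2, 13.1, 26.8, 43.4, 47.4, 50.3, 53.3.
The total first reaches 45 DD on day 6.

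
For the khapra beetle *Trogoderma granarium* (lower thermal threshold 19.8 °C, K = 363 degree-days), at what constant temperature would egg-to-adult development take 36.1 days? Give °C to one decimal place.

29.9 °C

Required daily accumulation = 363 / 36.1 = 10.055 DD/day.
T = T_base + 10.055 = 19.8 + 10.055 = 29.855 ≈ 29.9 °C.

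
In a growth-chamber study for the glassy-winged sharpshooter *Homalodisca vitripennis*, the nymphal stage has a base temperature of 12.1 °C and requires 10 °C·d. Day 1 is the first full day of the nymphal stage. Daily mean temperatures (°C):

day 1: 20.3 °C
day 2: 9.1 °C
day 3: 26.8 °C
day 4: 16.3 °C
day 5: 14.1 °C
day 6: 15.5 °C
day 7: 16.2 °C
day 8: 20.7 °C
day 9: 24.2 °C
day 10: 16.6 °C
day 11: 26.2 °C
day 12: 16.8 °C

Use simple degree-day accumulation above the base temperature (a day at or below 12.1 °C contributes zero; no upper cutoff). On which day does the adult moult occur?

Daily DD above 12.1 °C: 8.2, 0.0, 14.7, 4.2, 2.0, 3.4, 4.1, 8.6, 12.1, 4.5, 14.1, 4.7.
Cumulative: 8.2, 8.2, 22.9, 27.1, 29.1, 32.5, 36.6, 45.2, 57.3, 61.8, 75.9, 80.6.
The total first reaches 10 DD on day 3.

day 3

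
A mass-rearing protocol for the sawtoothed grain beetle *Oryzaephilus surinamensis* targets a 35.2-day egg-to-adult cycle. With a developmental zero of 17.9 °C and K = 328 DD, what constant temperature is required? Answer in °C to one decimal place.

27.2 °C

Required daily accumulation = 328 / 35.2 = 9.318 DD/day.
T = T_base + 9.318 = 17.9 + 9.318 = 27.218 ≈ 27.2 °C.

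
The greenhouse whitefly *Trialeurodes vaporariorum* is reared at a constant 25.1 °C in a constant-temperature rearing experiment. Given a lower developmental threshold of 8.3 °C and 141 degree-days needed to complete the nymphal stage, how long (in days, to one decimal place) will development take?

Daily accumulation = 25.1 − 8.3 = 16.8 DD/day.
Duration = 141 / 16.8 = 8.393 ≈ 8.4 days.

8.4 days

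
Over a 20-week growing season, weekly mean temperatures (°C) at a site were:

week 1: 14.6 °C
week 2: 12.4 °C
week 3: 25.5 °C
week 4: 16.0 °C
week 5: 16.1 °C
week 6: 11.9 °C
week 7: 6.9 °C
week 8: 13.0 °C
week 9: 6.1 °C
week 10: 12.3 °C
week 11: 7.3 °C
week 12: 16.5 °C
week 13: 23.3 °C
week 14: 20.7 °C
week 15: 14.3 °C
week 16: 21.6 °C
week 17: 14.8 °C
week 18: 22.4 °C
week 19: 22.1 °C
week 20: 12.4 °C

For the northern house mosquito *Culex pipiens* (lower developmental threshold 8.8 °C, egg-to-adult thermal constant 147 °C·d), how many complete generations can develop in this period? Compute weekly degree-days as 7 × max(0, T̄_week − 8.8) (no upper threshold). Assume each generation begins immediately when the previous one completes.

6 generations

Weekly DD (7 × max(0, T̄ − 8.8)): 40.6, 25.2, 116.9, 50.4, 51.1, 21.7, 0.0, 29.4, 0.0, 24.5, 0.0, 53.9, 101.5, 83.3, 38.5, 89.6, 42.0, 95.2, 93.1, 25.2.
Season total = 982.1 DD.
Complete generations = ⌊982.1 / 147⌋ = 6.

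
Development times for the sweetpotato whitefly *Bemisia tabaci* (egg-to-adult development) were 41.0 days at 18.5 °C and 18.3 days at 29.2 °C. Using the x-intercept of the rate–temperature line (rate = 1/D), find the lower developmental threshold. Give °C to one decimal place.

Linear rate model ⇒ the product D·(T − T_b) is constant across temperatures.
41.0·(18.5 − T_b) = 18.3·(29.2 − T_b)
T_b = (41.0·18.5 − 18.3·29.2) / (41.0 − 18.3) = 224.14 / 22.7 = 9.874 °C ≈ 9.9 °C.

9.9 °C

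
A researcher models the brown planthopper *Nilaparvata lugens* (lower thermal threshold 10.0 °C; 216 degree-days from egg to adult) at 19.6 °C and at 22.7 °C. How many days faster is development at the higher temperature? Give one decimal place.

5.5 days

At 19.6 °C: 216 / (19.6 − 10.0) = 216 / 9.6 = 22.500 d.
At 22.7 °C: 216 / (22.7 − 10.0) = 216 / 12.7 = 17.008 d.
Difference = |22.500 − 17.008| = 5.492 ≈ 5.5 days.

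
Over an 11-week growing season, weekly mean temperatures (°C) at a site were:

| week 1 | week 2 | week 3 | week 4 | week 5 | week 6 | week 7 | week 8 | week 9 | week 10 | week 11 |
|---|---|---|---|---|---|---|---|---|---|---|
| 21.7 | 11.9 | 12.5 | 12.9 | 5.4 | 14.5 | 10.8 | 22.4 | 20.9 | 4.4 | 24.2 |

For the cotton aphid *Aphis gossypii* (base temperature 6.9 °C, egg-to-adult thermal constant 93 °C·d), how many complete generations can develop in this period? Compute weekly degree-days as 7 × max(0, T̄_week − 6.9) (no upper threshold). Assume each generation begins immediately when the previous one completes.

Weekly DD (7 × max(0, T̄ − 6.9)): 103.6, 35.0, 39.2, 42.0, 0.0, 53.2, 27.3, 108.5, 98.0, 0.0, 121.1.
Season total = 627.9 DD.
Complete generations = ⌊627.9 / 93⌋ = 6.

6 generations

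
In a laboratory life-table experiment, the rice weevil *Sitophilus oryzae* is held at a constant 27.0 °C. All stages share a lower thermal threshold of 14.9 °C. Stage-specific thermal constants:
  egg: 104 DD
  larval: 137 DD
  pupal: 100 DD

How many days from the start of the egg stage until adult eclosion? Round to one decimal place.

Daily accumulation at 27.0 °C = 27.0 − 14.9 = 12.1 DD/day.
Total K = 104 + 137 + 100 = 341 DD.
Total duration = 341 / 12.1 = 28.182 ≈ 28.2 days.

28.2 days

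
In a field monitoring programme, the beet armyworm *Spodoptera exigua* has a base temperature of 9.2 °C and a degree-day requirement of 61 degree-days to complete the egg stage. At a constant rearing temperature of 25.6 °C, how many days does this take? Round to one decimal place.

Daily accumulation = 25.6 − 9.2 = 16.4 DD/day.
Duration = 61 / 16.4 = 3.720 ≈ 3.7 days.

3.7 days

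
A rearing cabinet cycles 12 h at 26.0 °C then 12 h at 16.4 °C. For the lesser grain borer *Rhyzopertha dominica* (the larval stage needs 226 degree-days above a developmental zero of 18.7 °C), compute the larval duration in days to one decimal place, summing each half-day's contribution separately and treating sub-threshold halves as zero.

Day half: max(0, 26.0 − 18.7) × 0.5 = 7.3 × 0.5 = 3.65 DD.
Night half: max(0, 16.4 − 18.7) × 0.5 = 0.0 × 0.5 = 0.00 DD.
Per 24 h: 3.65 DD/day.
Duration = 226 / 3.65 = 61.918 ≈ 61.9 days.

61.9 days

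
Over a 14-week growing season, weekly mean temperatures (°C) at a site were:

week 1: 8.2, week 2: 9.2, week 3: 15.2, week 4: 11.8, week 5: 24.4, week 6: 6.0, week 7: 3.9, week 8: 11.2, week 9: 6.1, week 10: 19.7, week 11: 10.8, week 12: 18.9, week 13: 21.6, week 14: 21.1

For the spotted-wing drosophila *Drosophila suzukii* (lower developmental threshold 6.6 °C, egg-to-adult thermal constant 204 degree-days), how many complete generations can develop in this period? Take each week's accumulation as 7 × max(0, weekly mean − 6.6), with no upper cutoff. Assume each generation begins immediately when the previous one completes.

Weekly DD (7 × max(0, T̄ − 6.6)): 11.2, 18.2, 60.2, 36.4, 124.6, 0.0, 0.0, 32.2, 0.0, 91.7, 29.4, 86.1, 105.0, 101.5.
Season total = 696.5 DD.
Complete generations = ⌊696.5 / 204⌋ = 3.

3 generations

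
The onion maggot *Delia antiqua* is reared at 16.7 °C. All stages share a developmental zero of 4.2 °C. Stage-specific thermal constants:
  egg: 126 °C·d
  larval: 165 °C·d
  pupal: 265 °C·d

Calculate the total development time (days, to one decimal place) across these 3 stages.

44.5 days

Daily accumulation at 16.7 °C = 16.7 − 4.2 = 12.5 DD/day.
Total K = 126 + 165 + 265 = 556 DD.
Total duration = 556 / 12.5 = 44.480 ≈ 44.5 days.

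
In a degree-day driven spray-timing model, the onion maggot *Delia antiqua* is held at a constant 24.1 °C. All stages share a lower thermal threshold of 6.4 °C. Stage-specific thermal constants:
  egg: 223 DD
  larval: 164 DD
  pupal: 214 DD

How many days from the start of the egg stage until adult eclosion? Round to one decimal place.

Daily accumulation at 24.1 °C = 24.1 − 6.4 = 17.7 DD/day.
Total K = 223 + 164 + 214 = 601 DD.
Total duration = 601 / 17.7 = 33.955 ≈ 34.0 days.

34.0 days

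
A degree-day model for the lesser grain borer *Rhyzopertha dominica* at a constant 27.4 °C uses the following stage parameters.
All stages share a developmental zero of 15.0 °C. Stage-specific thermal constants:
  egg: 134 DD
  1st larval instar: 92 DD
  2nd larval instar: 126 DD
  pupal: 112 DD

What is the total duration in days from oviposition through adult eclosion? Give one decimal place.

Daily accumulation at 27.4 °C = 27.4 − 15.0 = 12.4 DD/day.
Total K = 134 + 92 + 126 + 112 = 464 DD.
Total duration = 464 / 12.4 = 37.419 ≈ 37.4 days.

37.4 days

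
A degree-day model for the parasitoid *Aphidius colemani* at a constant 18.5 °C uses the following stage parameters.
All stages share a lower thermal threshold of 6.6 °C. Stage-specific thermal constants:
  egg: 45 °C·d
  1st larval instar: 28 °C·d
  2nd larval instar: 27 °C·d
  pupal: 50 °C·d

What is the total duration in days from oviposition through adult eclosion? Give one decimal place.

Daily accumulation at 18.5 °C = 18.5 − 6.6 = 11.9 DD/day.
Total K = 45 + 28 + 27 + 50 = 150 DD.
Total duration = 150 / 11.9 = 12.605 ≈ 12.6 days.

12.6 days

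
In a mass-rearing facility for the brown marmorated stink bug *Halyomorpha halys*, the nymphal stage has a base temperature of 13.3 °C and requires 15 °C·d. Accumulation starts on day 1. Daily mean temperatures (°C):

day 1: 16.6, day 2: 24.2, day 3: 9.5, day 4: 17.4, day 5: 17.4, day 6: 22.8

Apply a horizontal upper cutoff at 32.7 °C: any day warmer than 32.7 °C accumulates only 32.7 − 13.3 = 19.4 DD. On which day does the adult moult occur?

Daily DD above 13.3 °C (capped at 19.4): 3.3, 10.9, 0.0, 4.1, 4.1, 9.5.
Cumulative: 3.3, 14.2, 14.2, 18.3, 22.4, 31.9.
The total first reaches 15 DD on day 4.

day 4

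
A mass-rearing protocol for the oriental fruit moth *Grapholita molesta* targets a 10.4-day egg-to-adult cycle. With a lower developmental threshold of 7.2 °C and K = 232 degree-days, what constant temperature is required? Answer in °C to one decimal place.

29.5 °C

Required daily accumulation = 232 / 10.4 = 22.308 DD/day.
T = T_base + 22.308 = 7.2 + 22.308 = 29.508 ≈ 29.5 °C.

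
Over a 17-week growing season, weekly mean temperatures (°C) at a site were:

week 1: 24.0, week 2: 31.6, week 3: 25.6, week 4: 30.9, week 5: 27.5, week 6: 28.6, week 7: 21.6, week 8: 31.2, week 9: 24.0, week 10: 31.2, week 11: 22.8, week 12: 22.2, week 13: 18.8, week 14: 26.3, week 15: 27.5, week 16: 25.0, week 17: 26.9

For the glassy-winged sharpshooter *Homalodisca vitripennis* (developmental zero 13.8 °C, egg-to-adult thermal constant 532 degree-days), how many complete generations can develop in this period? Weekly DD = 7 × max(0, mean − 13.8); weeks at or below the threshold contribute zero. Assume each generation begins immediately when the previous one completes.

Weekly DD (7 × max(0, T̄ − 13.8)): 71.4, 124.6, 82.6, 119.7, 95.9, 103.6, 54.6, 121.8, 71.4, 121.8, 63.0, 58.8, 35.0, 87.5, 95.9, 78.4, 91.7.
Season total = 1477.7 DD.
Complete generations = ⌊1477.7 / 532⌋ = 2.

2 generations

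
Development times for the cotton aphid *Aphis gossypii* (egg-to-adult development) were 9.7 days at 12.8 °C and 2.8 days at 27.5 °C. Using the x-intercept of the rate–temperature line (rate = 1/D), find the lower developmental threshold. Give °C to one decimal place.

Under the model K = D·(T − T_b), so D₁·(T₁ − T_b) = D₂·(T₂ − T_b).
9.7·(12.8 − T_b) = 2.8·(27.5 − T_b)
T_b = (9.7·12.8 − 2.8·27.5) / (9.7 − 2.8) = 47.16 / 6.9 = 6.835 °C ≈ 6.8 °C.

6.8 °C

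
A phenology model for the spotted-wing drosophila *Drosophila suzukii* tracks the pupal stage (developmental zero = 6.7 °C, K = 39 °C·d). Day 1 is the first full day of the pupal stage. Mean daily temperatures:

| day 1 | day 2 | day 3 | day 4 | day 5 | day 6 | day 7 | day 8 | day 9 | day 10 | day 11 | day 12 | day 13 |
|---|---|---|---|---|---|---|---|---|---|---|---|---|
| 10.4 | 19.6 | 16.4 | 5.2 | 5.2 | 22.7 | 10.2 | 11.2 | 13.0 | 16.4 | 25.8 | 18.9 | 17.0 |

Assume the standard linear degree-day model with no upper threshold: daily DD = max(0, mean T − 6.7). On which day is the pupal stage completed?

day 6

Daily DD above 6.7 °C: 3.7, 12.9, 9.7, 0.0, 0.0, 16.0, 3.5, 4.5, 6.3, 9.7, 19.1, 12.2, 10.3.
Cumulative: 3.7, 16.6, 26.3, 26.3, 26.3, 42.3, 45.8, 50.3, 56.6, 66.3, 85.4, 97.6, 107.9.
The total first reaches 39 DD on day 6.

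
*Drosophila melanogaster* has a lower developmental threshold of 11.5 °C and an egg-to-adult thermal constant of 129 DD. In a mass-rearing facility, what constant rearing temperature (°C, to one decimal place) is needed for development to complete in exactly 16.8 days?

Required daily accumulation = 129 / 16.8 = 7.679 DD/day.
T = T_base + 7.679 = 11.5 + 7.679 = 19.179 ≈ 19.2 °C.

19.2 °C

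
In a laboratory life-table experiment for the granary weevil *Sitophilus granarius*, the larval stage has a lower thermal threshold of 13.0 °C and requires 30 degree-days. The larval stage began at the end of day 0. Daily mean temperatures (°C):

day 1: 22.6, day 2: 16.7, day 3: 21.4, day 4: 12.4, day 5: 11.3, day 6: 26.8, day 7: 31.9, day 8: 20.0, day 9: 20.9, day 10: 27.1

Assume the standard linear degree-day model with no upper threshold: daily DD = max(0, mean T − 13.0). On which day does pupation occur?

Daily DD above 13.0 °C: 9.6, 3.7, 8.4, 0.0, 0.0, 13.8, 18.9, 7.0, 7.9, 14.1.
Cumulative: 9.6, 13.3, 21.7, 21.7, 21.7, 35.5, 54.4, 61.4, 69.3, 83.4.
The total first reaches 30 DD on day 6.

day 6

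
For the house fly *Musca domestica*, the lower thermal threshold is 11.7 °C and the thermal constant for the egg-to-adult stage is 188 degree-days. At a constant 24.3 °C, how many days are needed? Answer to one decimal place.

Daily accumulation = 24.3 − 11.7 = 12.6 DD/day.
Duration = 188 / 12.6 = 14.921 ≈ 14.9 days.

14.9 days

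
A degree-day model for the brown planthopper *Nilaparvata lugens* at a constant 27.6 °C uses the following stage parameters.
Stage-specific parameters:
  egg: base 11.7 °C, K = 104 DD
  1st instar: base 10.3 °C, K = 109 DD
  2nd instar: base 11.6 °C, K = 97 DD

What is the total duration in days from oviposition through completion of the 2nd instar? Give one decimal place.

18.9 days

egg: 104 / (27.6 − 11.7) = 104 / 15.9 = 6.541 d.
1st instar: 109 / (27.6 − 10.3) = 109 / 17.3 = 6.301 d.
2nd instar: 97 / (27.6 − 11.6) = 97 / 16.0 = 6.062 d.
Sum = 18.904 ≈ 18.9 days.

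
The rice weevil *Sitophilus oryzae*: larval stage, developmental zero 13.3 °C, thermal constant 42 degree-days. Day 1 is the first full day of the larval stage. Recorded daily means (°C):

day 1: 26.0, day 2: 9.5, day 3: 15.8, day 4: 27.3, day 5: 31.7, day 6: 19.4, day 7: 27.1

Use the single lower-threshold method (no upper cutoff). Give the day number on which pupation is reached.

Daily DD above 13.3 °C: 12.7, 0.0, 2.5, 14.0, 18.4, 6.1, 13.8.
Cumulative: 12.7, 12.7, 15.2, 29.2, 47.6, 53.7, 67.5.
The total first reaches 42 DD on day 5.

day 5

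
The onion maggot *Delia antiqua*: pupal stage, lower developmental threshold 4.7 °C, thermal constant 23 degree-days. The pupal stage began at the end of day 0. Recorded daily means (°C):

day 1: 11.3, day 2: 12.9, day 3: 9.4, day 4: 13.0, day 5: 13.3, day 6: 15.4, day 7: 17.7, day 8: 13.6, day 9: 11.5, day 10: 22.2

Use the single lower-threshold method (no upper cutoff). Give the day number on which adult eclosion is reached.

day 4

Daily DD above 4.7 °C: 6.6, 8.2, 4.7, 8.3, 8.6, 10.7, 13.0, 8.9, 6.8, 17.5.
Cumulative: 6.6, 14.8, 19.5, 27.8, 36.4, 47.1, 60.1, 69.0, 75.8, 93.3.
The total first reaches 23 DD on day 4.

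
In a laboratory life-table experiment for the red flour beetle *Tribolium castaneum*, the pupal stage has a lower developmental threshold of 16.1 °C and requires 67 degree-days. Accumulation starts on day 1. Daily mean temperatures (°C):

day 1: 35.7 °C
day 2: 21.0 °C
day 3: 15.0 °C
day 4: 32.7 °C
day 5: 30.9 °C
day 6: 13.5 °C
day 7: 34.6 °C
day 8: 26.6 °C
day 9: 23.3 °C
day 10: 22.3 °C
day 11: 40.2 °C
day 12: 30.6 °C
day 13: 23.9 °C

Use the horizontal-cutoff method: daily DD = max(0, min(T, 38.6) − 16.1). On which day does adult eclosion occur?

Daily DD above 16.1 °C (capped at 22.5): 19.6, 4.9, 0.0, 16.6, 14.8, 0.0, 18.5, 10.5, 7.2, 6.2, 22.5, 14.5, 7.8.
Cumulative: 19.6, 24.5, 24.5, 41.1, 55.9, 55.9, 74.4, 84.9, 92.1, 98.3, 120.8, 135.3, 143.1.
The total first reaches 67 DD on day 7.

day 7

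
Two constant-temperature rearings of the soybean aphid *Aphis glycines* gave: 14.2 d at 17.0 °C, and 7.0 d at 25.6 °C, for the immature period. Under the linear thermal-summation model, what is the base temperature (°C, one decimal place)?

8.6 °C

Linear rate model ⇒ the product D·(T − T_b) is constant across temperatures.
14.2·(17.0 − T_b) = 7.0·(25.6 − T_b)
T_b = (14.2·17.0 − 7.0·25.6) / (14.2 − 7.0) = 62.20 / 7.2 = 8.639 °C ≈ 8.6 °C.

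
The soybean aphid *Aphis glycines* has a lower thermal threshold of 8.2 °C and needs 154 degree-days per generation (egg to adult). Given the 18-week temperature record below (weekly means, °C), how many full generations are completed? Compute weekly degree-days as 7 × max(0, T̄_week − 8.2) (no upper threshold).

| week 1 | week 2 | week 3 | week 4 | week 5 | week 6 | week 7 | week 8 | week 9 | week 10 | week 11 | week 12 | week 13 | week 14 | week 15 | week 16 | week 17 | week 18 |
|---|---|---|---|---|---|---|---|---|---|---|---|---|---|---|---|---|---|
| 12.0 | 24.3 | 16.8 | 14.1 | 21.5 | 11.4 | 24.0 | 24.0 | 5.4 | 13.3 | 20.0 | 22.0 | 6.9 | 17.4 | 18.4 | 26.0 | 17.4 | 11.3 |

7 generations

Weekly DD (7 × max(0, T̄ − 8.2)): 26.6, 112.7, 60.2, 41.3, 93.1, 22.4, 110.6, 110.6, 0.0, 35.7, 82.6, 96.6, 0.0, 64.4, 71.4, 124.6, 64.4, 21.7.
Season total = 1138.9 DD.
Complete generations = ⌊1138.9 / 154⌋ = 7.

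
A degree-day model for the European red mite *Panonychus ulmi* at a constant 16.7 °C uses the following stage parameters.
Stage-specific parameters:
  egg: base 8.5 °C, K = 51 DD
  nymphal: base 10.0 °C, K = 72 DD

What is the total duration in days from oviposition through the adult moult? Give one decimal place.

17.0 days

egg: 51 / (16.7 − 8.5) = 51 / 8.2 = 6.220 d.
nymphal: 72 / (16.7 − 10.0) = 72 / 6.7 = 10.746 d.
Sum = 16.966 ≈ 17.0 days.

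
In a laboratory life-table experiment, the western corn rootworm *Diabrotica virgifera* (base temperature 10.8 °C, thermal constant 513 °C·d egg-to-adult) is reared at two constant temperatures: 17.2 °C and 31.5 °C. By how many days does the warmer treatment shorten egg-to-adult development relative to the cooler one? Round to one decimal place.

At 17.2 °C: 513 / (17.2 − 10.8) = 513 / 6.4 = 80.156 d.
At 31.5 °C: 513 / (31.5 − 10.8) = 513 / 20.7 = 24.783 d.
Difference = |80.156 − 24.783| = 55.374 ≈ 55.4 days.

55.4 days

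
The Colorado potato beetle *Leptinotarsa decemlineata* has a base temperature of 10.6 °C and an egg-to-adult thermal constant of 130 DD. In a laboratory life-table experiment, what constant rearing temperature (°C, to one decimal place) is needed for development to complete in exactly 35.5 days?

Required daily accumulation = 130 / 35.5 = 3.662 DD/day.
T = T_base + 3.662 = 10.6 + 3.662 = 14.262 ≈ 14.3 °C.

14.3 °C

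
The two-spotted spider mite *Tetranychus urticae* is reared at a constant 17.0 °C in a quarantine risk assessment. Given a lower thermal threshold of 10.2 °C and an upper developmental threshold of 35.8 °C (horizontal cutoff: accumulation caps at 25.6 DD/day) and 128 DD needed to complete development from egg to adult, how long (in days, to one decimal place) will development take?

Daily accumulation = 17.0 − 10.2 = 6.8 DD/day.
Duration = 128 / 6.8 = 18.824 ≈ 18.8 days.

18.8 days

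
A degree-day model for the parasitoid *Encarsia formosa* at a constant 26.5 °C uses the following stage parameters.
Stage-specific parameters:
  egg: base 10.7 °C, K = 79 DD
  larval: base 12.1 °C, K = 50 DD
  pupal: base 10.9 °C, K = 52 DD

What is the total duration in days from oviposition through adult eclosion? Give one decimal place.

11.8 days

egg: 79 / (26.5 − 10.7) = 79 / 15.8 = 5.000 d.
larval: 50 / (26.5 − 12.1) = 50 / 14.4 = 3.472 d.
pupal: 52 / (26.5 − 10.9) = 52 / 15.6 = 3.333 d.
Sum = 11.806 ≈ 11.8 days.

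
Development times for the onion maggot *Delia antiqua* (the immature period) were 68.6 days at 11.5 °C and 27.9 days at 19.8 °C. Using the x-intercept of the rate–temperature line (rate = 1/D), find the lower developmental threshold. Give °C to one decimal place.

5.8 °C

Linear rate model ⇒ the product D·(T − T_b) is constant across temperatures.
68.6·(11.5 − T_b) = 27.9·(19.8 − T_b)
T_b = (68.6·11.5 − 27.9·19.8) / (68.6 − 27.9) = 236.48 / 40.7 = 5.810 °C ≈ 5.8 °C.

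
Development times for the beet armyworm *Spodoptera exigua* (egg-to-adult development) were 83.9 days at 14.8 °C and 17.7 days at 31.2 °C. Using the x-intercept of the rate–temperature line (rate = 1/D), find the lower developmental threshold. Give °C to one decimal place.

Linear rate model ⇒ the product D·(T − T_b) is constant across temperatures.
83.9·(14.8 − T_b) = 17.7·(31.2 − T_b)
T_b = (83.9·14.8 − 17.7·31.2) / (83.9 − 17.7) = 689.48 / 66.2 = 10.415 °C ≈ 10.4 °C.

10.4 °C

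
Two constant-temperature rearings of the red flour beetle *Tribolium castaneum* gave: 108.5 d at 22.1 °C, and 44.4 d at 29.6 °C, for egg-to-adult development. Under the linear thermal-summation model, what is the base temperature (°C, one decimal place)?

Under the model K = D·(T − T_b), so D₁·(T₁ − T_b) = D₂·(T₂ − T_b).
108.5·(22.1 − T_b) = 44.4·(29.6 − T_b)
T_b = (108.5·22.1 − 44.4·29.6) / (108.5 − 44.4) = 1083.61 / 64.1 = 16.905 °C ≈ 16.9 °C.

16.9 °C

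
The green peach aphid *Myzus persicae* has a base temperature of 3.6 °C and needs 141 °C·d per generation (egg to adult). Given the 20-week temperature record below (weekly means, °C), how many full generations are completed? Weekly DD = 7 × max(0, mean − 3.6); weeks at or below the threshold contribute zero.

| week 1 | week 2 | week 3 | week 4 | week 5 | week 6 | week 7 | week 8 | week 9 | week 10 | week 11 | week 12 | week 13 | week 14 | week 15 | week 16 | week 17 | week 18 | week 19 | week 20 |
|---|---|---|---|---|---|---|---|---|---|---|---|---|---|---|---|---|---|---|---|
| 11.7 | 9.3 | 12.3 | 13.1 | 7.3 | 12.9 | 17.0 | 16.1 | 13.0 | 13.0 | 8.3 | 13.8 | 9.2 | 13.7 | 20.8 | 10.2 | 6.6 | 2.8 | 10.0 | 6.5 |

7 generations

Weekly DD (7 × max(0, T̄ − 3.6)): 56.7, 39.9, 60.9, 66.5, 25.9, 65.1, 93.8, 87.5, 65.8, 65.8, 32.9, 71.4, 39.2, 70.7, 120.4, 46.2, 21.0, 0.0, 44.8, 20.3.
Season total = 1094.8 DD.
Complete generations = ⌊1094.8 / 141⌋ = 7.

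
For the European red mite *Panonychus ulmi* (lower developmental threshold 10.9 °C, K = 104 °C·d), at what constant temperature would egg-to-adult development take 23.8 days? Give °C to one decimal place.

15.3 °C

Required daily accumulation = 104 / 23.8 = 4.370 DD/day.
T = T_base + 4.370 = 10.9 + 4.370 = 15.270 ≈ 15.3 °C.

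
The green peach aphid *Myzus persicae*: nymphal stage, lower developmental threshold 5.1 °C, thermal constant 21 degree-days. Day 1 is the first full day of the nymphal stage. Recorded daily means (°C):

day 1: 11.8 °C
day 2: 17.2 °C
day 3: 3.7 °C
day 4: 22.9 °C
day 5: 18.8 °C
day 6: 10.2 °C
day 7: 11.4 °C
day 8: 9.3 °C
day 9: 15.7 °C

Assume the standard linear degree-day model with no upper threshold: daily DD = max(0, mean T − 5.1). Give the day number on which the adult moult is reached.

day 4

Daily DD above 5.1 °C: 6.7, 12.1, 0.0, 17.8, 13.7, 5.1, 6.3, 4.2, 10.6.
Cumulative: 6.7, 18.8, 18.8, 36.6, 50.3, 55.4, 61.7, 65.9, 76.5.
The total first reaches 21 DD on day 4.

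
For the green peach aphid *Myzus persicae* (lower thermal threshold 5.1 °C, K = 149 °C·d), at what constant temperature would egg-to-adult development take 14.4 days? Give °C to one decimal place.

Required daily accumulation = 149 / 14.4 = 10.347 DD/day.
T = T_base + 10.347 = 5.1 + 10.347 = 15.447 ≈ 15.4 °C.

15.4 °C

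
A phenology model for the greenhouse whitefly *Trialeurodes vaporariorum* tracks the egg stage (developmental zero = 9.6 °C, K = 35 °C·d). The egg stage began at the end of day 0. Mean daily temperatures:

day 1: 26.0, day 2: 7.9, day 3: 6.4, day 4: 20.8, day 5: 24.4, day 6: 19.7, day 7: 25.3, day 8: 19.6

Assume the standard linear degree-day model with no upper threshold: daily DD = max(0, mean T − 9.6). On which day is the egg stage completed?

Daily DD above 9.6 °C: 16.4, 0.0, 0.0, 11.2, 14.8, 10.1, 15.7, 10.0.
Cumulative: 16.4, 16.4, 16.4, 27.6, 42.4, 52.5, 68.2, 78.2.
The total first reaches 35 DD on day 5.

day 5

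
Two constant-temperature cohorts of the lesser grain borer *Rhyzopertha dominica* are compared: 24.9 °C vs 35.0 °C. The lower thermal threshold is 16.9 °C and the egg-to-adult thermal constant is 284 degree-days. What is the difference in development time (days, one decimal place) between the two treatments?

19.8 days

At 24.9 °C: 284 / (24.9 − 16.9) = 284 / 8.0 = 35.500 d.
At 35.0 °C: 284 / (35.0 − 16.9) = 284 / 18.1 = 15.691 d.
Difference = |35.500 − 15.691| = 19.809 ≈ 19.8 days.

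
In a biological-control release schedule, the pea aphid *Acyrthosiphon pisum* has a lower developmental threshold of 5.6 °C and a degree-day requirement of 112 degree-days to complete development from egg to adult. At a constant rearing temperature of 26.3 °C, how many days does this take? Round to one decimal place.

Daily accumulation = 26.3 − 5.6 = 20.7 DD/day.
Duration = 112 / 20.7 = 5.411 ≈ 5.4 days.

5.4 days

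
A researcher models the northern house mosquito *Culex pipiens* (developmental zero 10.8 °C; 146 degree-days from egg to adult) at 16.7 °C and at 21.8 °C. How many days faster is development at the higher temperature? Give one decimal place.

11.5 days

At 16.7 °C: 146 / (16.7 − 10.8) = 146 / 5.9 = 24.746 d.
At 21.8 °C: 146 / (21.8 − 10.8) = 146 / 11.0 = 13.273 d.
Difference = |24.746 − 13.273| = 11.473 ≈ 11.5 days.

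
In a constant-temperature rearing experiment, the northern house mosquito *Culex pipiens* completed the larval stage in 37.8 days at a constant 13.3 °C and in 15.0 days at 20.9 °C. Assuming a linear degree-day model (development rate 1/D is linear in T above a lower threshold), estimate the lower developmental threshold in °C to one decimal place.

Equal thermal constants: D₁(T₁ − T_b) = D₂(T₂ − T_b).
37.8·(13.3 − T_b) = 15.0·(20.9 − T_b)
T_b = (37.8·13.3 − 15.0·20.9) / (37.8 − 15.0) = 189.24 / 22.8 = 8.300 °C ≈ 8.3 °C.

8.3 °C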